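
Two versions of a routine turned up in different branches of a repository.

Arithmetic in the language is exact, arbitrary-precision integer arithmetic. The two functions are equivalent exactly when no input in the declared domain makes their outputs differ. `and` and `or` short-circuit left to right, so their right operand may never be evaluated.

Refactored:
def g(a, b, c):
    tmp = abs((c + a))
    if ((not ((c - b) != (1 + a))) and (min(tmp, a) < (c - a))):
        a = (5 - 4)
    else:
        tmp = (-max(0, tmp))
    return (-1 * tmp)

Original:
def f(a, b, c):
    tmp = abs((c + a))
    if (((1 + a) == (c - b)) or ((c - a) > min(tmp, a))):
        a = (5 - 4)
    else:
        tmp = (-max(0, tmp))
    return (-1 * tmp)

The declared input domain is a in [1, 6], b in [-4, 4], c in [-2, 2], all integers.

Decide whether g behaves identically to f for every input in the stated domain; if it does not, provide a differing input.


On input a=1, b=-4, c=-2, f returns -1 while g returns 1.
verdict: not equivalent; witness: a=1, b=-4, c=-2


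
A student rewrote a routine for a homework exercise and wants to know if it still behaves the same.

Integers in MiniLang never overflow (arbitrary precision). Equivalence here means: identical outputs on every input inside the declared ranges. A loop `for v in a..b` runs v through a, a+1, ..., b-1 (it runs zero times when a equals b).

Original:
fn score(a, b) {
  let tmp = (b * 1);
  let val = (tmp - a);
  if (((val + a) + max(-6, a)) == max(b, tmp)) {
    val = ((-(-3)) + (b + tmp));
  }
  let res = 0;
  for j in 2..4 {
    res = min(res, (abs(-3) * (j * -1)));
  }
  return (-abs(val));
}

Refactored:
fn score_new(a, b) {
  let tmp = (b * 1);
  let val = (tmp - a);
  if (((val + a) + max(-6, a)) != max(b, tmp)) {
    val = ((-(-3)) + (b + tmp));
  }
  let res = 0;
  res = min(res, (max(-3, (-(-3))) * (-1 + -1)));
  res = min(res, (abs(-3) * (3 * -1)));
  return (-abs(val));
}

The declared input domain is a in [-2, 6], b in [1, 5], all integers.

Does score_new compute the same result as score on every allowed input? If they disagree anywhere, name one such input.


The rewrite breaks on a=-2, b=1, where the results are -3 and -5.
score: tmp = 1; val = 3; (((val + a) + max(-6, a)) == max(b, tmp)) -> false; res = 0; [j=2]; res = -6; [j=3]; res = -9; return -3
score_new: tmp = 1; val = 3; (((val + a) + max(-6, a)) != max(b, tmp)) -> true; val = 5; res = 0; res = -6; res = -9; return -5
verdict: not equivalent; witness: a=-2, b=1


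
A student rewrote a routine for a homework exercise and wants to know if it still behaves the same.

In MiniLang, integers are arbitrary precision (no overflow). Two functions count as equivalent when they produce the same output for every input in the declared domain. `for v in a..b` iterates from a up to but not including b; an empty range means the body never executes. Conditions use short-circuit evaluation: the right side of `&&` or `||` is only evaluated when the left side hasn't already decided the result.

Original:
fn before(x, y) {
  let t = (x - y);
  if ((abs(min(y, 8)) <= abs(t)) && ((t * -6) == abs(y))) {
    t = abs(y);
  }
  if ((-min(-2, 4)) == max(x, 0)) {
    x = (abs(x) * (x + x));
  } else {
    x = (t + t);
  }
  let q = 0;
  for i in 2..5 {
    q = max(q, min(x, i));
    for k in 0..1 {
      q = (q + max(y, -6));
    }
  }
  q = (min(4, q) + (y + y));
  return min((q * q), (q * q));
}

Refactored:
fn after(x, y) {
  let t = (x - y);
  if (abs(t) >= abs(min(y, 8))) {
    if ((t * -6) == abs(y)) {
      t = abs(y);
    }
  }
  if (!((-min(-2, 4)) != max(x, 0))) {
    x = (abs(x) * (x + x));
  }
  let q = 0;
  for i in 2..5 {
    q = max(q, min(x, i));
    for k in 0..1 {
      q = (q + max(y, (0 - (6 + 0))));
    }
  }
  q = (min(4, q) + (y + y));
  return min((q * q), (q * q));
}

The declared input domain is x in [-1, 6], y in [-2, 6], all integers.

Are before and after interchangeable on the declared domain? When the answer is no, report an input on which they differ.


The rewrite breaks on x=-1, y=-2, where the results are 16 and 49.
before: t becomes 1; next ((abs(min(y, 8)) <= abs(t)) && ((t * -6) == abs(y))) evaluates to false; next ((-min(-2, 4)) == max(x, 0)) evaluates to false; next x becomes 2; next q becomes 0; next at i=2:; next q becomes 2; next at k=0:; next q becomes 0; next at i=3:; next q becomes 2; next at k=0:; next q becomes 0; next at i=4:; next q becomes 2; next at k=0:; next q becomes 0; next q becomes -4; next final value 16
after: t becomes 1; next (abs(t) >= abs(min(y, 8))) evaluates to false; next (!((-min(-2, 4)) != max(x, 0))) evaluates to false; next q becomes 0; next at i=2:; next q becomes 0; next at k=0:; next q becomes -2; next at i=3:; next q becomes -1; next at k=0:; next q becomes -3; next at i=4:; next q becomes -1; next at k=0:; next q becomes -3; next q becomes -7; next final value 49
verdict: not equivalent; witness: x=-1, y=-2


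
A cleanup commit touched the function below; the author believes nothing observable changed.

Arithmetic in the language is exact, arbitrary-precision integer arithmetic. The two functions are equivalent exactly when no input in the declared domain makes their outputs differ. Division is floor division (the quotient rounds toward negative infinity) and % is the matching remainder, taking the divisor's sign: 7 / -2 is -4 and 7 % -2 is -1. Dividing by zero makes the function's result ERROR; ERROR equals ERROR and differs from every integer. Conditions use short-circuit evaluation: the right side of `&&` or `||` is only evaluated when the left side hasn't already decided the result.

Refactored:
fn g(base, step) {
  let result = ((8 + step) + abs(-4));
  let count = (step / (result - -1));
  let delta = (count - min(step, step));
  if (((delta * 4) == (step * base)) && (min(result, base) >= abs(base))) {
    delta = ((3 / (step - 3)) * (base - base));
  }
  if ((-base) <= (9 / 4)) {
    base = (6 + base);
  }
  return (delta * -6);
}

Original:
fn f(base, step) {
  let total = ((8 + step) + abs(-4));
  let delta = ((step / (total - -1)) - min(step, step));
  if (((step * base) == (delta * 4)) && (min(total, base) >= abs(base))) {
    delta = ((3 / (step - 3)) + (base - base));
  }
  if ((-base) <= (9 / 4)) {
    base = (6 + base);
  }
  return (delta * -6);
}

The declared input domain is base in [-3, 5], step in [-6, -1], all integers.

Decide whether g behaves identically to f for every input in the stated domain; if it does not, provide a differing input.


The rewrite breaks on base=0, step=-1, where the results are 6 and 0.
f: total = 11; delta = 0; (((step * base) == (delta * 4)) && (min(total, base) >= abs(base))) -> true; delta = -1; ((-base) <= (9 / 4)) -> true; base = 6; return 6
g: result = 11; count = -1; delta = 0; (((delta * 4) == (step * base)) && (min(result, base) >= abs(base))) -> true; delta = 0; ((-base) <= (9 / 4)) -> true; base = 6; return 0
verdict: not equivalent; witness: base=0, step=-1


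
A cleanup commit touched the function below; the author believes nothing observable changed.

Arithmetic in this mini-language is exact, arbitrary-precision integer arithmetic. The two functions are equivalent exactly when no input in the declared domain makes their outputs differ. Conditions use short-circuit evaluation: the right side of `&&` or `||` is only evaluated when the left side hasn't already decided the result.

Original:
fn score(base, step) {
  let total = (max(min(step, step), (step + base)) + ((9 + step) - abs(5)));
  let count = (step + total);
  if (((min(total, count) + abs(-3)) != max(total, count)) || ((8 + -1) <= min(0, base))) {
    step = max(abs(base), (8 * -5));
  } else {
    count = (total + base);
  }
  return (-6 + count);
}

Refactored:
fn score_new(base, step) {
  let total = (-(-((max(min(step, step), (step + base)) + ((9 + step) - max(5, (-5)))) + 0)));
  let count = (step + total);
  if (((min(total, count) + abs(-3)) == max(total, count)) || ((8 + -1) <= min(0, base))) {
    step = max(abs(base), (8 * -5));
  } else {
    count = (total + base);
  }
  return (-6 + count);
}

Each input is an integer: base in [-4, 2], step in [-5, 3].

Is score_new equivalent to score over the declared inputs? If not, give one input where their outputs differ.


Try base=-4, step=-5.
score: total = -6; count = -11; (((min(total, count) + abs(-3)) != max(total, count)) || ((8 + -1) <= min(0, base))) -> true; step = 4; return -17
score_new: total = -6; count = -11; (((min(total, count) + abs(-3)) == max(total, count)) || ((8 + -1) <= min(0, base))) -> false; count = -10; return -16
-17 != -16, so the rewrite changes behavior.
verdict: not equivalent; witness: base=-4, step=-5


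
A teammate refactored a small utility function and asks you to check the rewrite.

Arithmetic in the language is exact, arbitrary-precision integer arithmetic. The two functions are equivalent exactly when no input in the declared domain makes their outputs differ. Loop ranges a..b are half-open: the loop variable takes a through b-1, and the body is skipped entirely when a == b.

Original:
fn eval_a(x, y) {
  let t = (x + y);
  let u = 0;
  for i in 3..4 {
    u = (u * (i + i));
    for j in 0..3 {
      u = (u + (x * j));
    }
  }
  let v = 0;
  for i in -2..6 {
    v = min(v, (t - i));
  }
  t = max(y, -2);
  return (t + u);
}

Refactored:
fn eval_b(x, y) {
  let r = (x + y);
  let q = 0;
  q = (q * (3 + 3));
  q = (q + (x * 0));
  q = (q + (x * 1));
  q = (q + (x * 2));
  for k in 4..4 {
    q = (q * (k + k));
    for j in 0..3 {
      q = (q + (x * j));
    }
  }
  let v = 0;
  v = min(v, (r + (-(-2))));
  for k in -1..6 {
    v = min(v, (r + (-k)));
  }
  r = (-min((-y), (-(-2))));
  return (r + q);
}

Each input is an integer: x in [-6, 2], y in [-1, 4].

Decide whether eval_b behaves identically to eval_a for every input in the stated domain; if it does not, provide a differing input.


Comparing the listings, the differences include: min/max/abs usage differs, loop structure differs, arithmetic usage differs, constant usage differs, local variable names differ, statement counts differ.
Spot check at x=-5, y=3 — eval_a: t = -2; u = 0; [i=3]; u = 0; [j=0]; u = 0; [j=1]; u = -5; [j=2]; u = -15; v = 0; [i=-2]; v = 0; [i=-1]; v = -1; [i=0]; v = -2; [i=1]; v = -3; [i=2]; v = -4; [i=3]; v = -5; [i=4]; v = -6; [i=5]; v = -7; t = 3; return -12. eval_b: r = -2; q = 0; q = 0; q = 0; q = -5; q = -15; the k loop: no iterations; v = 0; v = 0; [k=-1]; v = -1; [k=0]; v = -2; [k=1]; v = -3; [k=2]; v = -4; [k=3]; v = -5; [k=4]; v = -6; [k=5]; v = -7; r = 3; return -12. Both give -12.
An exhaustive pass over the 54 declared inputs shows identical outputs.
verdict: equivalent


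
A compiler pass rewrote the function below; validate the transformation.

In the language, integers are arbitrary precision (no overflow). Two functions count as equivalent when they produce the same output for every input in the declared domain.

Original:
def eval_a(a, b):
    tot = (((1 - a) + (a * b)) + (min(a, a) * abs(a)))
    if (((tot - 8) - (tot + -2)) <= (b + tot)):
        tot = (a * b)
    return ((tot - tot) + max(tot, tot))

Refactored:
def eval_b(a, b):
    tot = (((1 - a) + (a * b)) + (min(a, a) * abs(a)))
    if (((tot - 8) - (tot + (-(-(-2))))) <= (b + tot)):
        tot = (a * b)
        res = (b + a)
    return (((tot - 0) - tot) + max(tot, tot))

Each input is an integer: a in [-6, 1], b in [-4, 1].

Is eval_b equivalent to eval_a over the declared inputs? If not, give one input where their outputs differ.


The two versions differ — the changes include statement counts differ, arithmetic usage differs, local variable names differ, constant usage differs.
Tracing a=1, b=-1: eval_a: tot = 0; (((tot - 8) - (tot + -2)) <= (b + tot)) -> true; tot = -1; return -1 | eval_b: tot = 0; (((tot - 8) - (tot + (-(-(-2))))) <= (b + tot)) -> true; tot = -1; res = 0; return -1 — matching result -1.
Across all 48 domain points the two functions coincide.
verdict: equivalent


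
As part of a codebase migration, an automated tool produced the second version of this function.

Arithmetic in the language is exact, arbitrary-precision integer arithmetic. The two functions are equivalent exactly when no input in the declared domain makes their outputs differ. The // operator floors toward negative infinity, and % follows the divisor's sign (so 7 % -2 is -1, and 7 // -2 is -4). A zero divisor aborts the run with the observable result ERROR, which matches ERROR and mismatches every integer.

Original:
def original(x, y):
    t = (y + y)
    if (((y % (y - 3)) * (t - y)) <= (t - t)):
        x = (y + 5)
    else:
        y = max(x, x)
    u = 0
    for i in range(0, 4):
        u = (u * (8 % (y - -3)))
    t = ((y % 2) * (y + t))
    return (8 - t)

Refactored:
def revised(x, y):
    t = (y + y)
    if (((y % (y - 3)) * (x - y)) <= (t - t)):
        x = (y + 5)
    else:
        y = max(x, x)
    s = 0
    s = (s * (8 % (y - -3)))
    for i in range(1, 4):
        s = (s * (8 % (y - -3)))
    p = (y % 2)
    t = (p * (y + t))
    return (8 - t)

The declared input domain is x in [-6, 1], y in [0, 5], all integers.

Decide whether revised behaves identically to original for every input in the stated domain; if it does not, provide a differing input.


Try x=-6, y=1.
original: t = 2; (((y % (y - 3)) * (t - y)) <= (t - t)) -> true; x = 6; u = 0; [i=0]; u = 0; [i=1]; u = 0; [i=2]; u = 0; [i=3]; u = 0; t = 3; return 5
revised: t = 2; (((y % (y - 3)) * (x - y)) <= (t - t)) -> false; y = -6; s = 0; s = 0; [i=1]; s = 0; [i=2]; s = 0; [i=3]; s = 0; p = 0; t = 0; return 8
5 != 8, so the rewrite changes behavior.
verdict: not equivalent; witness: x=-6, y=1


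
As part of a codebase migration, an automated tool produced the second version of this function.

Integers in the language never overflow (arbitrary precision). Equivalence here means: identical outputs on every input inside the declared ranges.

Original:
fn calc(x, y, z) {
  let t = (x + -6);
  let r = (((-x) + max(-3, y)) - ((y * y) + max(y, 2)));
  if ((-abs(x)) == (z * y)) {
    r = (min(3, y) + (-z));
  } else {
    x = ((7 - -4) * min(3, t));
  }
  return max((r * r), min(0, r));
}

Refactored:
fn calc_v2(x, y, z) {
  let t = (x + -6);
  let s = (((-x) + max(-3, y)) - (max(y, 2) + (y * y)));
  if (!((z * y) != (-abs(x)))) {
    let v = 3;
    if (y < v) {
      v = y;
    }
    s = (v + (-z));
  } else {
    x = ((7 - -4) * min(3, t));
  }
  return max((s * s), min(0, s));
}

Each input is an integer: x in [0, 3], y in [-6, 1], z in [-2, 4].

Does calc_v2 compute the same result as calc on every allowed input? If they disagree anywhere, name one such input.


Comparing the listings, the differences include: boolean connective usage differs, min/max/abs usage differs, comparison usage differs, branching structure differs, local variable names differ, statement counts differ.
One worked example (x=1, y=-3, z=3) — calc: t := -5 | r := -15 | ((-abs(x)) == (z * y)): false | x := -55 | result 225; calc_v2: t := -5 | s := -15 | (!((z * y) != (-abs(x)))): false | x := -55 | result 225; agreement on 225.
Checked all 224 inputs in the declared domain: the outputs agree on every one.
verdict: equivalent


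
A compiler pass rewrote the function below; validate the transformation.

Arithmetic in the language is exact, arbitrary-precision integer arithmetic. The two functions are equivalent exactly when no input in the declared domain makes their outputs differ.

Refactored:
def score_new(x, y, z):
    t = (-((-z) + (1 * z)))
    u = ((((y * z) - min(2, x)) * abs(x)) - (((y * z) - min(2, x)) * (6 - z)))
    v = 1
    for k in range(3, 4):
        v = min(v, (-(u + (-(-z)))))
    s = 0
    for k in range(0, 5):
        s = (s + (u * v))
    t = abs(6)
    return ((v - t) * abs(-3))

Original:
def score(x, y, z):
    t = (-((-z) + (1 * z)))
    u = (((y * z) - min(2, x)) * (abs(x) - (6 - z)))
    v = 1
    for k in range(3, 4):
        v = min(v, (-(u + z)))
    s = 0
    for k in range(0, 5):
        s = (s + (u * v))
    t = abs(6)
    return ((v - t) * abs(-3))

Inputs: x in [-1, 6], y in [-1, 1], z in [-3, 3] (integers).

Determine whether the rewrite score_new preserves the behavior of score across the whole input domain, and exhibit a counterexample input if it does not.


Comparing the listings, the differences include: arithmetic usage differs, min/max/abs usage differs, constant usage differs.
One worked example (x=0, y=1, z=-3) — score: t=0, then u=27, then v=1, then (k=3), then v=-24, then s=0, then (k=0), then s=-648, then (k=1), then s=-1296, then (k=2), then s=-1944, then (k=3), then s=-2592, then (k=4), then s=-3240, then t=6, then returns -90; score_new: t=0, then u=27, then v=1, then (k=3), then v=-24, then s=0, then (k=0), then s=-648, then (k=1), then s=-1296, then (k=2), then s=-1944, then (k=3), then s=-2592, then (k=4), then s=-3240, then t=6, then returns -90; agreement on -90.
Sweeping the whole domain (168 inputs) finds no disagreement.
verdict: equivalent


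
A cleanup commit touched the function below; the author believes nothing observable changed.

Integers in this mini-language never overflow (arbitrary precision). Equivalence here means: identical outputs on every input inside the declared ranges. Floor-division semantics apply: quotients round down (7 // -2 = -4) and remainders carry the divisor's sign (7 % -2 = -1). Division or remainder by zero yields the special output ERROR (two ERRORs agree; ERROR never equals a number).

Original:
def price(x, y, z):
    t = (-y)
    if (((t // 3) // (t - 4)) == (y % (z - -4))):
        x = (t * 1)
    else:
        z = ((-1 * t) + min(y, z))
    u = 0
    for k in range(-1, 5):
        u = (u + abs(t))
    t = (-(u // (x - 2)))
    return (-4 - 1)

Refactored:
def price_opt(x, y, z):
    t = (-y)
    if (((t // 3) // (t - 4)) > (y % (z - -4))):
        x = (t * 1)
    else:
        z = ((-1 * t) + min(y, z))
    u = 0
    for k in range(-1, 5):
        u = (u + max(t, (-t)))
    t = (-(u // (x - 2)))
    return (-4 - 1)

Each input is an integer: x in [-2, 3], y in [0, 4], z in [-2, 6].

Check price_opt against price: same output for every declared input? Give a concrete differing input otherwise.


At x=2, y=0, z=-2: price gives -5, price_opt gives ERROR.
verdict: not equivalent; witness: x=2, y=0, z=-2


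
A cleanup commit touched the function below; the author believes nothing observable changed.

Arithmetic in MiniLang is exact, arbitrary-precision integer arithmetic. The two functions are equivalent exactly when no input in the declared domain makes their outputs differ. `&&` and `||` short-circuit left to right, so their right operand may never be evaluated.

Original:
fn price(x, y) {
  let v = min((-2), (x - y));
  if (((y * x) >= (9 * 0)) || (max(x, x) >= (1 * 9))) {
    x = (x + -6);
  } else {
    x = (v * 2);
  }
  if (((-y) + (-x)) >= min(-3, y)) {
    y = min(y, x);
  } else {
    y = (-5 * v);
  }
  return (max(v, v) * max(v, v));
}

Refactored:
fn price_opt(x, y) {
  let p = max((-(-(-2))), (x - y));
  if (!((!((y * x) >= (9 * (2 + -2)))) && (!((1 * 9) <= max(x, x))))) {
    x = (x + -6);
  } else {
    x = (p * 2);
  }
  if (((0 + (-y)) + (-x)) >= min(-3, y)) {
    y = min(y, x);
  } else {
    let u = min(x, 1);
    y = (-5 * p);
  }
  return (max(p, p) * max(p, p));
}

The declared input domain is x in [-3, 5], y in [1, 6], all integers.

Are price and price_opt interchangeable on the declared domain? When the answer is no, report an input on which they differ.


Run the pair on x=-3, y=1.
price: v becomes -4; next (((y * x) >= (9 * 0)) || (max(x, x) >= (1 * 9))) evaluates to false; next x becomes -8; next (((-y) + (-x)) >= min(-3, y)) evaluates to true; next y becomes -8; next final value 16
price_opt: p becomes -2; next (!((!((y * x) >= (9 * (2 + -2)))) && (!((1 * 9) <= max(x, x))))) evaluates to false; next x becomes -4; next (((0 + (-y)) + (-x)) >= min(-3, y)) evaluates to true; next y becomes -4; next final value 4
16 != 4, so the rewrite changes behavior.
verdict: not equivalent; witness: x=-3, y=1


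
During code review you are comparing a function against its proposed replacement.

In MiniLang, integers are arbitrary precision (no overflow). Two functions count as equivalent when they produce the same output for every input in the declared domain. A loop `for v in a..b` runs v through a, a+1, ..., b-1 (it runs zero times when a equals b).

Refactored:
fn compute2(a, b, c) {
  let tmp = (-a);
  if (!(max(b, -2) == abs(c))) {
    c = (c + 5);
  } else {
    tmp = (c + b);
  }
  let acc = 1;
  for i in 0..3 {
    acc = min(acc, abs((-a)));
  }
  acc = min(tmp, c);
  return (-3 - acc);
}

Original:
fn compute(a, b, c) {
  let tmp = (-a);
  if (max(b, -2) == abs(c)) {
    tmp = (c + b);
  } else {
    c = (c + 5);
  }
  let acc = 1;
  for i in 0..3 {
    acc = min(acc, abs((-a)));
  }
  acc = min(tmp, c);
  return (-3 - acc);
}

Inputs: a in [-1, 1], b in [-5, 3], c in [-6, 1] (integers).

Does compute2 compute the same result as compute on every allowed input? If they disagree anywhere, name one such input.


Equivalent — the differences include boolean connective usage differs, yet no declared input distinguishes the two.
As a probe, take a=1, b=-5, c=-1: compute runs tmp becomes -1; next (max(b, -2) == abs(c)) evaluates to false; next c becomes 4; next acc becomes 1; next at i=0:; next acc becomes 1; next at i=1:; next acc becomes 1; next at i=2:; next acc becomes 1; next acc becomes -1; next final value -2; compute2 runs tmp becomes -1; next (!(max(b, -2) == abs(c))) evaluates to true; next c becomes 4; next acc becomes 1; next at i=0:; next acc becomes 1; next at i=1:; next acc becomes 1; next at i=2:; next acc becomes 1; next acc becomes -1; next final value -2; both end at -2.
Every one of the 216 inputs gives matching results.
verdict: equivalent


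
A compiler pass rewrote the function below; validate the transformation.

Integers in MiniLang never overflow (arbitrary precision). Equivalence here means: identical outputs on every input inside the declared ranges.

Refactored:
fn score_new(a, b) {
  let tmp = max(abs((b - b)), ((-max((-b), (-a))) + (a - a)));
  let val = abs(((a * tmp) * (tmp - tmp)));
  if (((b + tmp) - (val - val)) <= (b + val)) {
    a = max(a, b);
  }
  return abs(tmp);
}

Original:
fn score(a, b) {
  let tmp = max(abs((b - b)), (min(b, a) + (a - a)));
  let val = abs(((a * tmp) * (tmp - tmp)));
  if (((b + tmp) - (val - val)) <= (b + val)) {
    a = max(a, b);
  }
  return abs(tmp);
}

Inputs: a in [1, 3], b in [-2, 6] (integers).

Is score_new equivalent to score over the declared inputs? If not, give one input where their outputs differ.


Equivalent — the differences include min/max/abs usage differs, yet no declared input distinguishes the two.
One worked example (a=3, b=-2) — score: tmp=0, then val=0, then (((b + tmp) - (val - val)) <= (b + val)) is true, then a=3, then returns 0; score_new: tmp=0, then val=0, then (((b + tmp) - (val - val)) <= (b + val)) is true, then a=3, then returns 0; agreement on 0.
Across all 27 domain points the two functions coincide.
verdict: equivalent


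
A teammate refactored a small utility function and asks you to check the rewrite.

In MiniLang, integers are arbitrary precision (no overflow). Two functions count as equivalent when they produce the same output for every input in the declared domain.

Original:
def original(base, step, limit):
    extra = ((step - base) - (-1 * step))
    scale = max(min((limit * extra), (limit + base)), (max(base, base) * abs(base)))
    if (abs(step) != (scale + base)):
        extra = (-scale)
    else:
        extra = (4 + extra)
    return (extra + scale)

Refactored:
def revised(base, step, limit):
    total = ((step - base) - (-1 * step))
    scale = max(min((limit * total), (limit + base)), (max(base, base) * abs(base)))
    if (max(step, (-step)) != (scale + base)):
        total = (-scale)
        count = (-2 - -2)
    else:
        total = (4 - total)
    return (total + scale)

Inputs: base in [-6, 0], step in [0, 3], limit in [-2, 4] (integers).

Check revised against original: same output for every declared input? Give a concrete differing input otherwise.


Try base=-2, step=0, limit=4.
original: extra := 2 | scale := 2 | (abs(step) != (scale + base)): false | extra := 6 | result 8
revised: total := 2 | scale := 2 | (max(step, (-step)) != (scale + base)): false | total := 2 | result 4
8 vs 4 — the two versions disagree here.
verdict: not equivalent; witness: base=-2, step=0, limit=4


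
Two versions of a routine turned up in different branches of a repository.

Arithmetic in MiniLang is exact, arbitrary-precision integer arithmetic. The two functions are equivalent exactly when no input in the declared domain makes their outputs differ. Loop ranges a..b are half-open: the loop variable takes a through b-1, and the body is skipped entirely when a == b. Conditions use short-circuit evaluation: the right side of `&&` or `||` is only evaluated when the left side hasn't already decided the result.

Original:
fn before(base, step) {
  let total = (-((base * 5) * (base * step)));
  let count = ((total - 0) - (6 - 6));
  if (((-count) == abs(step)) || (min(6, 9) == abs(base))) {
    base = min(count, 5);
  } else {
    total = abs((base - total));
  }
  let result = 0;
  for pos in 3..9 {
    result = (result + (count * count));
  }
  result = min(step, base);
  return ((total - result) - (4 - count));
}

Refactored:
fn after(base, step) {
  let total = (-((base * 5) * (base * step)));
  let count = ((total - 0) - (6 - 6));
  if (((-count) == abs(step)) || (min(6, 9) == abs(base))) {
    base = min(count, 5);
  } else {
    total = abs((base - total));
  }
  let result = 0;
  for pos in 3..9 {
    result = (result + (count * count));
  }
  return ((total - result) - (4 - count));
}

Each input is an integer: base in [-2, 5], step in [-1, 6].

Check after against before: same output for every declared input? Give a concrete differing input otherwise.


Try base=-2, step=-1.
before: total becomes 20; next count becomes 20; next (((-count) == abs(step)) || (min(6, 9) == abs(base))) evaluates to false; next total becomes 22; next result becomes 0; next at pos=3:; next result becomes 400; next at pos=4:; next result becomes 800; next at pos=5:; next result becomes 1200; next at pos=6:; next result becomes 1600; next at pos=7:; next result becomes 2000; next at pos=8:; next result becomes 2400; next result becomes -2; next final value 40
after: total becomes 20; next count becomes 20; next (((-count) == abs(step)) || (min(6, 9) == abs(base))) evaluates to false; next total becomes 22; next result becomes 0; next at pos=3:; next result becomes 400; next at pos=4:; next result becomes 800; next at pos=5:; next result becomes 1200; next at pos=6:; next result becomes 1600; next at pos=7:; next result becomes 2000; next at pos=8:; next result becomes 2400; next final value -2362
40 vs -2362 — the two versions disagree here.
verdict: not equivalent; witness: base=-2, step=-1


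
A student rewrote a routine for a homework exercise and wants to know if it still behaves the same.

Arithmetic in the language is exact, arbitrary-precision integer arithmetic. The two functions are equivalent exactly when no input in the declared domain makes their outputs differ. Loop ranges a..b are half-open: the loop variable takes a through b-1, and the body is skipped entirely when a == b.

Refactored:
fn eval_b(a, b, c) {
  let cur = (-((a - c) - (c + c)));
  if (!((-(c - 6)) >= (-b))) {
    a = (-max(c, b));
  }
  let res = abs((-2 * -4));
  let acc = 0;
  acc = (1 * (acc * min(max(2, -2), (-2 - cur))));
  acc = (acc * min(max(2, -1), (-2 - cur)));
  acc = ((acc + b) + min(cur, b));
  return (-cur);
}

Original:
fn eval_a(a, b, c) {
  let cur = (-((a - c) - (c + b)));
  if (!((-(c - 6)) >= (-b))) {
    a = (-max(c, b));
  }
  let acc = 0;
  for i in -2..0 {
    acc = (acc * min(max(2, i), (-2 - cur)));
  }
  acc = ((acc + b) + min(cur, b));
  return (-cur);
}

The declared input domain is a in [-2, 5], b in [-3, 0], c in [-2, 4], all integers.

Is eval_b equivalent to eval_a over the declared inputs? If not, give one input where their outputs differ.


Input a=-2, b=-3, c=-2: 5 from eval_a versus 4 from eval_b.
verdict: not equivalent; witness: a=-2, b=-3, c=-2


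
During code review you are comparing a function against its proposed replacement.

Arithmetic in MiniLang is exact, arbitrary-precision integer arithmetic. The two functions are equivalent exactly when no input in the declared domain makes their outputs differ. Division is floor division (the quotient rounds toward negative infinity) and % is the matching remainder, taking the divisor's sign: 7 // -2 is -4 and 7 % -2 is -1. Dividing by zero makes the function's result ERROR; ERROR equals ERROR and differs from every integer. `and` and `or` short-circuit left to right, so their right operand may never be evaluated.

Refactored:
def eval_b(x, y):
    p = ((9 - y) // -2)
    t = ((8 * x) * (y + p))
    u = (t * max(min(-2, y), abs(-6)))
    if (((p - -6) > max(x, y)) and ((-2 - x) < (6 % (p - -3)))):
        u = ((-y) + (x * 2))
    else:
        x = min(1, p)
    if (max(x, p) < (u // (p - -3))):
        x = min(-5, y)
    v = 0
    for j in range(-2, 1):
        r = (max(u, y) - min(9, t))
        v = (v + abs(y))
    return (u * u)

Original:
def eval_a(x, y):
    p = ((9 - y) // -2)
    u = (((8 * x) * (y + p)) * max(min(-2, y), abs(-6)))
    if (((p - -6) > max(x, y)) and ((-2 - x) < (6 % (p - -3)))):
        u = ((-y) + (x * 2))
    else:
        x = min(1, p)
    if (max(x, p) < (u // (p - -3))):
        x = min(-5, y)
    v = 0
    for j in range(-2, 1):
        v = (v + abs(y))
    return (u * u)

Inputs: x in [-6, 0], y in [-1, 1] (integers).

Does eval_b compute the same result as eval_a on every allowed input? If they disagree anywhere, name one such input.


The two versions differ — the changes include local variable names differ; constant usage differs; statement counts differ; min/max/abs usage differs; arithmetic usage differs.
As a probe, take x=-5, y=1: eval_a runs p=-4, then u=720, then (((p - -6) > max(x, y)) and ((-2 - x) < (6 % (p - -3)))) is false, then x=-4, then (max(x, p) < (u // (p - -3))) is false, then v=0, then (j=-2), then v=1, then (j=-1), then v=2, then (j=0), then v=3, then returns 518400; eval_b runs p=-4, then t=120, then u=720, then (((p - -6) > max(x, y)) and ((-2 - x) < (6 % (p - -3)))) is false, then x=-4, then (max(x, p) < (u // (p - -3))) is false, then v=0, then (j=-2), then r=711, then v=1, then (j=-1), then r=711, then v=2, then (j=0), then r=711, then v=3, then returns 518400; both end at 518400.
Sweeping the whole domain (21 inputs) finds no disagreement.
verdict: equivalent


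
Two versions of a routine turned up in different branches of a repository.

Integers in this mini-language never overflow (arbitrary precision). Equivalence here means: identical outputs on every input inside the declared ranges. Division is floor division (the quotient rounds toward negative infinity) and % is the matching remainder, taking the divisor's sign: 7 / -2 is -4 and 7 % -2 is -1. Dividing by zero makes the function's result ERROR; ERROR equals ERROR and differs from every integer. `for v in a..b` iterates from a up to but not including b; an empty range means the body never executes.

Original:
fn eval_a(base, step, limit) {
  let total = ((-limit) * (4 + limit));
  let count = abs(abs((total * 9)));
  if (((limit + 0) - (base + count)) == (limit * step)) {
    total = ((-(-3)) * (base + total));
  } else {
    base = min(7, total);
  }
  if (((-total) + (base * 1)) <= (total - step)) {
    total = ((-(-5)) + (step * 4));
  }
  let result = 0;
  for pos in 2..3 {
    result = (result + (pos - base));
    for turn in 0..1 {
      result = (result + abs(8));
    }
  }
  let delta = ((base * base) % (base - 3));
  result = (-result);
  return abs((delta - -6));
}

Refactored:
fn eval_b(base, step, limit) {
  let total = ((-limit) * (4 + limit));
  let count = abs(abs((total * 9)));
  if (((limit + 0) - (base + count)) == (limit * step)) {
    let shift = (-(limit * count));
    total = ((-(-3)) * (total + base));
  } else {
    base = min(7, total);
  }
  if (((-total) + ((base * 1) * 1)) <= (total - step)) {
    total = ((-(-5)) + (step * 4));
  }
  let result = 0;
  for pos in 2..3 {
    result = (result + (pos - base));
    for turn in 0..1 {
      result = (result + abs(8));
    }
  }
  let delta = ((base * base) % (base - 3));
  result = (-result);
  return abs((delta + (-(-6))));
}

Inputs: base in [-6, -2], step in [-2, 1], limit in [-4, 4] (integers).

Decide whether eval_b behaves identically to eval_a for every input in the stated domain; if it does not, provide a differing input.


Reading the diff, among the changes: constant usage differs, arithmetic usage differs, statement counts differ, local variable names differ.
One worked example (base=-6, step=1, limit=-3) — eval_a: total = 3; count = 27; (((limit + 0) - (base + count)) == (limit * step)) -> false; base = 3; (((-total) + (base * 1)) <= (total - step)) -> true; total = 9; result = 0; [pos=2]; result = -1; [turn=0]; result = 7; division by zero -> ERROR; eval_b: total = 3; count = 27; (((limit + 0) - (base + count)) == (limit * step)) -> false; base = 3; (((-total) + ((base * 1) * 1)) <= (total - step)) -> true; total = 9; result = 0; [pos=2]; result = -1; [turn=0]; result = 7; division by zero -> ERROR; agreement on ERROR.
Checked all 180 inputs in the declared domain: the outputs agree on every one.
verdict: equivalent


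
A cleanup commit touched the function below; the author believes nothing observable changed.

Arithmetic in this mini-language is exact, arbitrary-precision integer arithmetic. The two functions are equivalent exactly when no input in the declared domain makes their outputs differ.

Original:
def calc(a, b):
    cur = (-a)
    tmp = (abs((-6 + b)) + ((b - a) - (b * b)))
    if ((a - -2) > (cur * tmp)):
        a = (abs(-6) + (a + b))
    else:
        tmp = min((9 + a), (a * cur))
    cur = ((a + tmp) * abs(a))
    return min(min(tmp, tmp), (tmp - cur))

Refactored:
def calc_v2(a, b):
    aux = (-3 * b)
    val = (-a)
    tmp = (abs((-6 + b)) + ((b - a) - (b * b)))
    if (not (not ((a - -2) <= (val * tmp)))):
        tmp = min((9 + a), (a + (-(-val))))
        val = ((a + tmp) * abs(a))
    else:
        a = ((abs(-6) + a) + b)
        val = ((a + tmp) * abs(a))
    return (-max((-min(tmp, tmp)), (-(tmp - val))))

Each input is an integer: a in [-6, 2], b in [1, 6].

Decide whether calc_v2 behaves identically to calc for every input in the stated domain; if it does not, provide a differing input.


Consider the input a=-6, b=1.
calc: cur becomes 6; next tmp becomes 11; next ((a - -2) > (cur * tmp)) evaluates to false; next tmp becomes -36; next cur becomes -252; next final value -36
calc_v2: aux becomes -3; next val becomes 6; next tmp becomes 11; next (not (not ((a - -2) <= (val * tmp)))) evaluates to true; next tmp becomes 0; next val becomes -36; next final value 0
-36 vs 0 — the two versions disagree here.
verdict: not equivalent; witness: a=-6, b=1


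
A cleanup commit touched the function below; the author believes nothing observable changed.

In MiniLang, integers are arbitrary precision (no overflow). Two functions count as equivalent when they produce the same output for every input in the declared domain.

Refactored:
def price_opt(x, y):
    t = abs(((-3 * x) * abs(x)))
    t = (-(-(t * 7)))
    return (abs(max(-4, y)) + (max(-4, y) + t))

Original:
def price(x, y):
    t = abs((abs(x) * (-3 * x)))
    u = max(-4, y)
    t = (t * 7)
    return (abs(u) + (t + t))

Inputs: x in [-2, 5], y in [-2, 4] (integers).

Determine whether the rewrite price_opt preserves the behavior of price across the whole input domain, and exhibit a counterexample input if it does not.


The rewrite breaks on x=-2, y=-2, where the results are 170 and 84.
price: t = 12; u = -2; t = 84; return 170
price_opt: t = 12; t = 84; return 84
verdict: not equivalent; witness: x=-2, y=-2


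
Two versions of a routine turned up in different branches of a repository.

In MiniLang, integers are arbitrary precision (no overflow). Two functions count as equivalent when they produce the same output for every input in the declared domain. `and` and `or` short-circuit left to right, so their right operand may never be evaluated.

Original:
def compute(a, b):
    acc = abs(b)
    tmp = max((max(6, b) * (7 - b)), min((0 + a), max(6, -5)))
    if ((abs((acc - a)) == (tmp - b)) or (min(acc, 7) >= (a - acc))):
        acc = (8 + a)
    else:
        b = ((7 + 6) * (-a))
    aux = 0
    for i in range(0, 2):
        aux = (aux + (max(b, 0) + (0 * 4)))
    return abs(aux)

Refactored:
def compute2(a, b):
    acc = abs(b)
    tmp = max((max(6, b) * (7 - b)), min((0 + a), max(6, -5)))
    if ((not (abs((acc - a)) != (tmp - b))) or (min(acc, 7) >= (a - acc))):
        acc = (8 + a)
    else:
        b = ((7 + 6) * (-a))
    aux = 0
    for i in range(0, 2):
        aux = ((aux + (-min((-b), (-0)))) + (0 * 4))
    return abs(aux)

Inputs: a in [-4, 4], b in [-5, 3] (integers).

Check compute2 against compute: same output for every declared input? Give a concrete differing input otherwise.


Side by side, the visible changes include: boolean connective usage differs; and comparison usage differs; and min/max/abs usage differs.
One worked example (a=-3, b=-5) — compute: acc := 5 | tmp := 72 | ((abs((acc - a)) == (tmp - b)) or (min(acc, 7) >= (a - acc))): true | acc := 5 | aux := 0 | iter i=0: | aux := 0 | iter i=1: | aux := 0 | result 0; compute2: acc := 5 | tmp := 72 | ((not (abs((acc - a)) != (tmp - b))) or (min(acc, 7) >= (a - acc))): true | acc := 5 | aux := 0 | iter i=0: | aux := 0 | iter i=1: | aux := 0 | result 0; agreement on 0.
Every one of the 81 inputs gives matching results.
verdict: equivalent


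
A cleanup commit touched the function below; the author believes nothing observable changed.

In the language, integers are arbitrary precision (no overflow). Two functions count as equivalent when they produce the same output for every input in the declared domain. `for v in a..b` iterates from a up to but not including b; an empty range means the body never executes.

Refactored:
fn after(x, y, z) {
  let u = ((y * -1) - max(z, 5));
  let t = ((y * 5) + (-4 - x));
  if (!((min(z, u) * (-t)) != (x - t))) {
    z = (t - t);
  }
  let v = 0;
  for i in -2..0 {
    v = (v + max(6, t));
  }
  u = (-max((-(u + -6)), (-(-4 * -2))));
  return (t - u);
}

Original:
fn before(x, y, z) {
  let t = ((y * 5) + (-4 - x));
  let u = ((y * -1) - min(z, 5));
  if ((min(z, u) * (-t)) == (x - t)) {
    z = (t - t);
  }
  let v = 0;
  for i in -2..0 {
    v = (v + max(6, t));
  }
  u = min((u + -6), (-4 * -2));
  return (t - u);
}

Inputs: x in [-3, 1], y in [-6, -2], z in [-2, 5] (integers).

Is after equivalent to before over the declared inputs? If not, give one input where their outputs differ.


At x=-3, y=-6, z=-2: before gives -33, after gives -26.
verdict: not equivalent; witness: x=-3, y=-6, z=-2


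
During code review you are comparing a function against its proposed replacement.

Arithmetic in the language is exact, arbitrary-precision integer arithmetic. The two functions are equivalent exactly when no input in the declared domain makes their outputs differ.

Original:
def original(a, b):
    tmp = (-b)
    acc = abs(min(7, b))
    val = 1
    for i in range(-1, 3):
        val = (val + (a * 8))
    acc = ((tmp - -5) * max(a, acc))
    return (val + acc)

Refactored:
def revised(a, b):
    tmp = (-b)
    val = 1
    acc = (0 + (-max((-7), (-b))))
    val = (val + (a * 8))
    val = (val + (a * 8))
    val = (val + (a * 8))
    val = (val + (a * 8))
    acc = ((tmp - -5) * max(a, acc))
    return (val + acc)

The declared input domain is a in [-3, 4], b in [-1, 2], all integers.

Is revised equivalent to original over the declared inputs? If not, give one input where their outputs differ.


Evaluate both at a=-3, b=-1.
original: tmp := 1 | acc := 1 | val := 1 | iter i=-1: | val := -23 | iter i=0: | val := -47 | iter i=1: | val := -71 | iter i=2: | val := -95 | acc := 6 | result -89
revised: tmp := 1 | val := 1 | acc := -1 | val := -23 | val := -47 | val := -71 | val := -95 | acc := -6 | result -101
-89 against -101: the behavior changed.
verdict: not equivalent; witness: a=-3, b=-1
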